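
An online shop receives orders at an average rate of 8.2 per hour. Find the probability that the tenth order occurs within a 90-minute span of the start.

0.7828

Over the interval, μ = 8.2 × 1.5 = 12.3 (a 90-minute span = 1.5 hours).
The tenth arrival falls in the interval iff at least 10 events occur there: P(S_10 ≤ t) = P(N ≥ 10) = 1 − P(N ≤ 9) ≈ 0.7828.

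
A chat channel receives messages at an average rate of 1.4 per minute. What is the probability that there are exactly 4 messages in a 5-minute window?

0.0912

Over the interval, μ = 1.4 × 5 = 7 (a 5-minute window = 5 minutes).
P(N = 4) = e^(−μ) μ^4/4! = e^(−7) · 7^4/24 ≈ 0.0912.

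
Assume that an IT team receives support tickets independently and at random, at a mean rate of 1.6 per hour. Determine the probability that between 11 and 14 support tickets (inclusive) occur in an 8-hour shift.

0.4261

Over the interval, μ = 1.6 × 8 = 12.8 (an 8-hour shift = 8 hours).
P(11 ≤ N ≤ 14) = Σ_{j=11}^{14} e^(−12.8) · 12.8^j/j! ≈ 0.4261.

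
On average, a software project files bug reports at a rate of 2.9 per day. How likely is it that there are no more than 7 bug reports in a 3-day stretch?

0.3602

Over the interval, μ = 2.9 × 3 = 8.7 (a 3-day stretch = 3 days).
P(N ≤ 7) = Σ_{j=0}^{7} e^(−μ) μ^j/j! ≈ 0.3602.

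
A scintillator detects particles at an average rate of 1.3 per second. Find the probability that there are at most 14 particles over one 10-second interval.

0.6751

Over the interval, μ = 1.3 × 10 = 13 (a 10-second interval = 10 seconds).
P(N ≤ 14) = Σ_{j=0}^{14} e^(−μ) μ^j/j! ≈ 0.6751.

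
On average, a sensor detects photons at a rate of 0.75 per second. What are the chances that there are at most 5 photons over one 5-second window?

Over the interval, μ = 0.75 × 5 = 3.75 (a 5-second window = 5 seconds).
P(N ≤ 5) = Σ_{j=0}^{5} e^(−μ) μ^j/j! ≈ 0.8229.

0.8229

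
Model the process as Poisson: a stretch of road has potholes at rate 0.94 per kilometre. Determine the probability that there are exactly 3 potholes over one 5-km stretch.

Over the interval, μ = 0.94 × 5 = 4.7 (a 5-km stretch = 5 kilometres).
P(N = 3) = e^(−μ) μ^3/3! = e^(−4.7) · 4.7^3/6 ≈ 0.1574.

0.1574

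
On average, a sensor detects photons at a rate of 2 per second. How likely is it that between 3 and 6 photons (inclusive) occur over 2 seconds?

Over the interval, μ = 2 × 2 = 4 (2 seconds).
P(3 ≤ N ≤ 6) = Σ_{j=3}^{6} e^(−4) · 4^j/j! ≈ 0.6512.

0.6512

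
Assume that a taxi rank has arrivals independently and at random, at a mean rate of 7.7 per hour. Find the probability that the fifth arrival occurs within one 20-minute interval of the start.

Over the interval, μ = 7.7 × 1/3 ≈ 2.56667 (a 20-minute interval = 1/3 hours).
The fifth arrival falls in the interval iff at least 5 events occur there: P(S_5 ≤ t) = P(N ≥ 5) = 1 − P(N ≤ 4) ≈ 0.1179.

0.1179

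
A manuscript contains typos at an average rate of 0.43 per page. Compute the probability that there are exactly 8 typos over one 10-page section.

0.0393

Over the interval, μ = 0.43 × 10 = 4.3 (a 10-page section = 10 pages).
P(N = 8) = e^(−μ) μ^8/8! = e^(−4.3) · 4.3^8/40320 ≈ 0.0393.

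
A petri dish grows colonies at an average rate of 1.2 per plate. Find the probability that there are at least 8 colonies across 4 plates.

Over the interval, μ = 1.2 × 4 = 4.8 (4 plates).
P(N ≥ 8) = 1 − P(N ≤ 7) = 1 − Σ_{j=0}^{7} e^(−μ) μ^j/j! ≈ 0.1133.

0.1133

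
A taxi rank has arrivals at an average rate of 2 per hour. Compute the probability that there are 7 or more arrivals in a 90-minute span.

Over the interval, μ = 2 × 1.5 = 3 (a 90-minute span = 1.5 hours).
P(N ≥ 7) = 1 − P(N ≤ 6) = 1 − Σ_{j=0}^{6} e^(−μ) μ^j/j! ≈ 0.0335.

0.0335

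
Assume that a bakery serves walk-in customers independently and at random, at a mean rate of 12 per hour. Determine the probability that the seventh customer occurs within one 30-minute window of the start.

Over the interval, μ = 12 × 0.5 = 6 (a 30-minute window = 0.5 hours).
The seventh arrival falls in the interval iff at least 7 events occur there: P(S_7 ≤ t) = P(N ≥ 7) = 1 − P(N ≤ 6) ≈ 0.3937.

0.3937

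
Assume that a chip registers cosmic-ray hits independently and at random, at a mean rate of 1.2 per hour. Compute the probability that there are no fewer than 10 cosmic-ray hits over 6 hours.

0.1904

Over the interval, μ = 1.2 × 6 = 7.2 (6 hours).
P(N ≥ 10) = 1 − P(N ≤ 9) = 1 − Σ_{j=0}^{9} e^(−μ) μ^j/j! ≈ 0.1904.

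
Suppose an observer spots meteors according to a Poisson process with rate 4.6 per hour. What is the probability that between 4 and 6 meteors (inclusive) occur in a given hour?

With mean μ = 4.6 per hour,
P(4 ≤ N ≤ 6) = Σ_{j=4}^{6} e^(−4.6) · 4.6^j/j! ≈ 0.4923.

0.4923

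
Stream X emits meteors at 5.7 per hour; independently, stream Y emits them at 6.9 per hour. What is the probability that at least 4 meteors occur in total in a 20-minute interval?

Independent Poisson processes superpose: combined rate λ = 5.7 + 6.9 = 12.6 per hour.
Over the interval, μ = 12.6 × 1/3 = 4.2 (a 20-minute interval = 1/3 hours).
P(N ≥ 4) = 1 − P(N ≤ 3) ≈ 0.6046.

0.6046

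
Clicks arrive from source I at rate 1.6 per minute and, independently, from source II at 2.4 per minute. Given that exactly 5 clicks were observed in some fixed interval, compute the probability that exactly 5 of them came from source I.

0.0102

Given the total, each event is independently from source I with probability p = λ_I/(λ_I+λ_II) = 1.6/4 = 0.4000.
So K ~ Binomial(5, 1.6/4): P(K = 5) = C(5,5) · (1.6/4)^5 · (2.4/4)^0 ≈ 0.0102.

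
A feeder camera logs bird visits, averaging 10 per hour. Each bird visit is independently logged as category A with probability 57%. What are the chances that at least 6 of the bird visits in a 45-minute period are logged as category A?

0.2592

Thinning: the bird visits that are logged as category A themselves form a Poisson process with rate 0.57 × 10 = 5.7 per hour.
Over the interval, μ = 5.7 × 0.75 = 4.275 (a 45-minute period = 0.75 hours).
P(N ≥ 6) = 1 − P(N ≤ 5) ≈ 0.2592.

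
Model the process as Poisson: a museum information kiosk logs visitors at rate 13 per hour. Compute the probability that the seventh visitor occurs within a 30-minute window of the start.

0.4735

Over the interval, μ = 13 × 0.5 = 6.5 (a 30-minute window = 0.5 hours).
The seventh arrival falls in the interval iff at least 7 events occur there: P(S_7 ≤ t) = P(N ≥ 7) = 1 − P(N ≤ 6) ≈ 0.4735.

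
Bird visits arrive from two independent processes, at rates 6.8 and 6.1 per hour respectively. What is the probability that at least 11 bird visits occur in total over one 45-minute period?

0.3764

Independent Poisson processes superpose: combined rate λ = 6.8 + 6.1 = 12.9 per hour.
Over the interval, μ = 12.9 × 0.75 = 9.675 (a 45-minute period = 0.75 hours).
P(N ≥ 11) = 1 − P(N ≤ 10) ≈ 0.3764.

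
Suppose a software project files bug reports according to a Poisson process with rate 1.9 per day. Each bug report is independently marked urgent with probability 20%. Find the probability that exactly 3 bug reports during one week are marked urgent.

0.2194

Thinning: the bug reports that are marked urgent themselves form a Poisson process with rate 0.2 × 1.9 = 0.38 per day.
Over the interval, μ = 0.38 × 7 = 2.66 (a week = 7 days).
P(N = 3) = e^(−2.66) · 2.66^3/3! ≈ 0.2194.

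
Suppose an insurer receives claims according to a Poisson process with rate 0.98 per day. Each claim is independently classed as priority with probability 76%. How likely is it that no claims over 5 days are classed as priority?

Thinning: the claims that are classed as priority themselves form a Poisson process with rate 0.76 × 0.98 = 0.7448 per day.
Over the interval, μ = 0.7448 × 5 = 3.724 (5 days).
P(N = 0) = e^(−3.724) · 3.724^0/0! ≈ 0.0241.

0.0241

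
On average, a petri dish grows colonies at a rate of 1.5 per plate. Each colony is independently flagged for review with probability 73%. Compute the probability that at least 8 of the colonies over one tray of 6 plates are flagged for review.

Thinning: the colonies that are flagged for review themselves form a Poisson process with rate 0.73 × 1.5 = 1.095 per plate.
Over the interval, μ = 1.095 × 6 = 6.57 (a tray of 6 plates = 6 plates).
P(N ≥ 8) = 1 − P(N ≤ 7) ≈ 0.3375.

0.3375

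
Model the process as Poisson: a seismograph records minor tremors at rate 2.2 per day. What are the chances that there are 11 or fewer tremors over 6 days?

Over the interval, μ = 2.2 × 6 = 13.2 (6 days).
P(N ≤ 11) = Σ_{j=0}^{11} e^(−μ) μ^j/j! ≈ 0.3332.

0.3332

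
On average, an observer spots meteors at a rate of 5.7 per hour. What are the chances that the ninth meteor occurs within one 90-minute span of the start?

0.4838

Over the interval, μ = 5.7 × 1.5 = 8.55 (a 90-minute span = 1.5 hours).
The ninth arrival falls in the interval iff at least 9 events occur there: P(S_9 ≤ t) = P(N ≥ 9) = 1 − P(N ≤ 8) ≈ 0.4838.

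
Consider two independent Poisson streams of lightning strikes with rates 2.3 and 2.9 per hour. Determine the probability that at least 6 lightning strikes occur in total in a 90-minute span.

0.7897

Independent Poisson processes superpose: combined rate λ = 2.3 + 2.9 = 5.2 per hour.
Over the interval, μ = 5.2 × 1.5 = 7.8 (a 90-minute span = 1.5 hours).
P(N ≥ 6) = 1 − P(N ≤ 5) ≈ 0.7897.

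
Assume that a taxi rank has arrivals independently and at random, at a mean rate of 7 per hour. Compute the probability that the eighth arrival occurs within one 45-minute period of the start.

0.1608

Over the interval, μ = 7 × 0.75 = 5.25 (a 45-minute period = 0.75 hours).
The eighth arrival falls in the interval iff at least 8 events occur there: P(S_8 ≤ t) = P(N ≥ 8) = 1 − P(N ≤ 7) ≈ 0.1608.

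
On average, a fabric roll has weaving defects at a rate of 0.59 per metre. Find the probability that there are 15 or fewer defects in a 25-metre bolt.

0.5937

Over the interval, μ = 0.59 × 25 = 14.75 (a 25-metre bolt = 25 metres).
P(N ≤ 15) = Σ_{j=0}^{15} e^(−μ) μ^j/j! ≈ 0.5937.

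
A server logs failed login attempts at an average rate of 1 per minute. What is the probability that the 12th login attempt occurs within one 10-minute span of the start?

Over the interval, μ = 1 × 10 = 10 (a 10-minute span = 10 minutes).
The 12th arrival falls in the interval iff at least 12 events occur there: P(S_12 ≤ t) = P(N ≥ 12) = 1 − P(N ≤ 11) ≈ 0.3032.

0.3032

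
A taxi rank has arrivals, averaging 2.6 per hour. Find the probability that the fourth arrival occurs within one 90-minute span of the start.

Over the interval, μ = 2.6 × 1.5 = 3.9 (a 90-minute span = 1.5 hours).
The fourth arrival falls in the interval iff at least 4 events occur there: P(S_4 ≤ t) = P(N ≥ 4) = 1 − P(N ≤ 3) ≈ 0.5468.

0.5468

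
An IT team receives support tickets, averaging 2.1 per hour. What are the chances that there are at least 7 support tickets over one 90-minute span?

Over the interval, μ = 2.1 × 1.5 = 3.15 (a 90-minute span = 1.5 hours).
P(N ≥ 7) = 1 − P(N ≤ 6) = 1 − Σ_{j=0}^{6} e^(−μ) μ^j/j! ≈ 0.0416.

0.0416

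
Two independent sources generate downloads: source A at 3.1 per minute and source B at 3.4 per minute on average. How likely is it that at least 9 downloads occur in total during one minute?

0.2084

Independent Poisson processes superpose: combined rate λ = 3.1 + 3.4 = 6.5 per minute.
So μ = 6.5.
P(N ≥ 9) = 1 − P(N ≤ 8) ≈ 0.2084.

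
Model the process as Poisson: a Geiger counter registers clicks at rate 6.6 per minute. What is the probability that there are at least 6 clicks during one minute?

0.6453

With mean μ = 6.6 per minute,
P(N ≥ 6) = 1 − P(N ≤ 5) = 1 − Σ_{j=0}^{5} e^(−μ) μ^j/j! ≈ 0.6453.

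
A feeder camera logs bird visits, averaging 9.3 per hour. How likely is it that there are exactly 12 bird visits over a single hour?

With mean μ = 9.3 per hour,
P(N = 12) = e^(−μ) μ^12/12! = e^(−9.3) · 9.3^12/479001600 ≈ 0.0799.

0.0799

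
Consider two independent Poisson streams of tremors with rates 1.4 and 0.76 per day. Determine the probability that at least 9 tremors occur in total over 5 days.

0.7498

Independent Poisson processes superpose: combined rate λ = 1.4 + 0.76 = 2.16 per day.
Over the interval, μ = 2.16 × 5 = 10.8 (5 days).
P(N ≥ 9) = 1 − P(N ≤ 8) ≈ 0.7498.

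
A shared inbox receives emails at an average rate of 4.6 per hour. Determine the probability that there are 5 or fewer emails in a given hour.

0.6858

With mean μ = 4.6 per hour,
P(N ≤ 5) = Σ_{j=0}^{5} e^(−μ) μ^j/j! ≈ 0.6858.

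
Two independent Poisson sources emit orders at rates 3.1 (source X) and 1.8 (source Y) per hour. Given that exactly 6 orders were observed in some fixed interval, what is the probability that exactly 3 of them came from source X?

Given the total, each event is independently from source X with probability p = λ_X/(λ_X+λ_Y) = 3.1/4.9 ≈ 0.6327.
So K ~ Binomial(6, 3.1/4.9): P(K = 3) = C(6,3) · (3.1/4.9)^3 · (1.8/4.9)^3 ≈ 0.2510.

0.2510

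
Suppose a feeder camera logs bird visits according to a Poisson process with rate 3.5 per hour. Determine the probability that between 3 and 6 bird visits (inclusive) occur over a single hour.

0.6139

With mean μ = 3.5 per hour,
P(3 ≤ N ≤ 6) = Σ_{j=3}^{6} e^(−3.5) · 3.5^j/j! ≈ 0.6139.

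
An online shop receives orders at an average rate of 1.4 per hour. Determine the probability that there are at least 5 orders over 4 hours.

Over the interval, μ = 1.4 × 4 = 5.6 (4 hours).
P(N ≥ 5) = 1 − P(N ≤ 4) = 1 − Σ_{j=0}^{4} e^(−μ) μ^j/j! ≈ 0.6578.

0.6578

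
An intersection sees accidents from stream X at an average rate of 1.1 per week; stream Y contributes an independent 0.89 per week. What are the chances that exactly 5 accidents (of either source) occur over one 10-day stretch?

Independent Poisson processes superpose: combined rate λ = 1.1 + 0.89 = 1.99 per week.
Over the interval, μ = 1.99 × 10/7 ≈ 2.84286 (a 10-day stretch = 10/7 weeks).
P(N = 5) = e^(−2.84286) · 2.84286^5/5! ≈ 0.0901.

0.0901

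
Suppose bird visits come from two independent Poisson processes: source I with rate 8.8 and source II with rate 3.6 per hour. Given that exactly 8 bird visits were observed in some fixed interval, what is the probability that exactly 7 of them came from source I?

Given the total, each event is independently from source I with probability p = λ_I/(λ_I+λ_II) = 8.8/12.4 ≈ 0.7097.
So K ~ Binomial(8, 8.8/12.4): P(K = 7) = C(8,7) · (8.8/12.4)^7 · (3.6/12.4)^1 ≈ 0.2106.

0.2106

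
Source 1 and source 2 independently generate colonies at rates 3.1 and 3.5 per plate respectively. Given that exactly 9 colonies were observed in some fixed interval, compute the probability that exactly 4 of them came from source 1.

0.2572

Given the total, each event is independently from source 1 with probability p = λ_1/(λ_1+λ_2) = 3.1/6.6 ≈ 0.4697.
So K ~ Binomial(9, 3.1/6.6): P(K = 4) = C(9,4) · (3.1/6.6)^4 · (3.5/6.6)^5 ≈ 0.2572.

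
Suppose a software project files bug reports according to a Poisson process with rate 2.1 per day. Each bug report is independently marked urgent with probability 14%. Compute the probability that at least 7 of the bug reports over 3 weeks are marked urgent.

0.4216

Thinning: the bug reports that are marked urgent themselves form a Poisson process with rate 0.14 × 2.1 = 0.294 per day.
Over the interval, μ = 0.294 × 21 = 6.174 (3 weeks = 21 days).
P(N ≥ 7) = 1 − P(N ≤ 6) ≈ 0.4216.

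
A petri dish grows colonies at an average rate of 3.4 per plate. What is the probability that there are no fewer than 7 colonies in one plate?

With mean μ = 3.4 per plate,
P(N ≥ 7) = 1 − P(N ≤ 6) = 1 − Σ_{j=0}^{6} e^(−μ) μ^j/j! ≈ 0.0579.

0.0579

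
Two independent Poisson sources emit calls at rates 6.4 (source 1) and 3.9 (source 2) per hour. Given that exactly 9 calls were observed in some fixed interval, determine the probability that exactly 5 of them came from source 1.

Given the total, each event is independently from source 1 with probability p = λ_1/(λ_1+λ_2) = 6.4/10.3 ≈ 0.6214.
So K ~ Binomial(9, 6.4/10.3): P(K = 5) = C(9,5) · (6.4/10.3)^5 · (3.9/10.3)^4 ≈ 0.2399.

0.2399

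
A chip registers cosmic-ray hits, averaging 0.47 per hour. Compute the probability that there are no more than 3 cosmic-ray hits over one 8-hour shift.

0.4817

Over the interval, μ = 0.47 × 8 = 3.76 (an 8-hour shift = 8 hours).
P(N ≤ 3) = Σ_{j=0}^{3} e^(−μ) μ^j/j! ≈ 0.4817.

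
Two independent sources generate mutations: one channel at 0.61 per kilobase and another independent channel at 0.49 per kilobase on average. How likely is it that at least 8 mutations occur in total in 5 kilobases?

0.1905

Independent Poisson processes superpose: combined rate λ = 0.61 + 0.49 = 1.1 per kilobase.
Over the interval, μ = 1.1 × 5 = 5.5 (5 kilobases).
P(N ≥ 8) = 1 − P(N ≤ 7) ≈ 0.1905.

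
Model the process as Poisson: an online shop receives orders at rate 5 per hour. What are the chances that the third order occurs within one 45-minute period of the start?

0.7229

Over the interval, μ = 5 × 0.75 = 3.75 (a 45-minute period = 0.75 hours).
The third arrival falls in the interval iff at least 3 events occur there: P(S_3 ≤ t) = P(N ≥ 3) = 1 − P(N ≤ 2) ≈ 0.7229.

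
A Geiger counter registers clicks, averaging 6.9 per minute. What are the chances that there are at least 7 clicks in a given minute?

0.5353

With mean μ = 6.9 per minute,
P(N ≥ 7) = 1 − P(N ≤ 6) = 1 − Σ_{j=0}^{6} e^(−μ) μ^j/j! ≈ 0.5353.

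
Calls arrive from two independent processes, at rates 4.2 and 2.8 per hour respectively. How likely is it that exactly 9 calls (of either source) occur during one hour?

0.1014

Independent Poisson processes superpose: combined rate λ = 4.2 + 2.8 = 7 per hour.
So μ = 7.
P(N = 9) = e^(−7) · 7^9/9! ≈ 0.1014.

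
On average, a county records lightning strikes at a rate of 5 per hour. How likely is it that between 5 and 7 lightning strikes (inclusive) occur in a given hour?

0.4261

With mean μ = 5 per hour,
P(5 ≤ N ≤ 7) = Σ_{j=5}^{7} e^(−5) · 5^j/j! ≈ 0.4261.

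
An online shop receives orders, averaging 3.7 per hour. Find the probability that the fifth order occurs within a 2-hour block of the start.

Over the interval, μ = 3.7 × 2 = 7.4 (a 2-hour block = 2 hours).
The fifth arrival falls in the interval iff at least 5 events occur there: P(S_5 ≤ t) = P(N ≥ 5) = 1 − P(N ≤ 4) ≈ 0.8605.

0.8605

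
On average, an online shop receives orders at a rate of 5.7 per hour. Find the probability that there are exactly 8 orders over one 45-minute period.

Over the interval, μ = 5.7 × 0.75 = 4.275 (a 45-minute period = 0.75 hours).
P(N = 8) = e^(−μ) μ^8/8! = e^(−4.275) · 4.275^8/40320 ≈ 0.0385.

0.0385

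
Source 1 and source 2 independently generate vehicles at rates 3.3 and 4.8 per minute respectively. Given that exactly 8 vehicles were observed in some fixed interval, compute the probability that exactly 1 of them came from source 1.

Given the total, each event is independently from source 1 with probability p = λ_1/(λ_1+λ_2) = 3.3/8.1 ≈ 0.4074.
So K ~ Binomial(8, 3.3/8.1): P(K = 1) = C(8,1) · (3.3/8.1)^1 · (4.8/8.1)^7 ≈ 0.0836.

0.0836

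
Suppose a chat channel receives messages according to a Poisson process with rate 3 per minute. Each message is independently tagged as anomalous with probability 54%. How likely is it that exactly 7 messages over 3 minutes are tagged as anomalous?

Thinning: the messages that are tagged as anomalous themselves form a Poisson process with rate 0.54 × 3 = 1.62 per minute.
Over the interval, μ = 1.62 × 3 = 4.86 (3 minutes).
P(N = 7) = e^(−4.86) · 4.86^7/7! ≈ 0.0985.

0.0985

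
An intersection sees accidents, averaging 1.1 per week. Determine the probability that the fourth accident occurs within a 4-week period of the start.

0.6406

Over the interval, μ = 1.1 × 4 = 4.4 (a 4-week period = 4 weeks).
The fourth arrival falls in the interval iff at least 4 events occur there: P(S_4 ≤ t) = P(N ≥ 4) = 1 − P(N ≤ 3) ≈ 0.6406.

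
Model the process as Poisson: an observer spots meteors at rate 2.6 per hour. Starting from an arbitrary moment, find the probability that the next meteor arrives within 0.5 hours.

0.7275

Inter-arrival times are exponential with rate λ = 2.6 per hour.
P(T ≤ 0.5) = 1 − e^(−λt) = 1 − e^(−2.6 × 0.5) = 1 − e^(−1.3) ≈ 0.7275.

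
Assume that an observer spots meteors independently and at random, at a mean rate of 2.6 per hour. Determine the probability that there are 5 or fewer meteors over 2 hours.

Over the interval, μ = 2.6 × 2 = 5.2 (2 hours).
P(N ≤ 5) = Σ_{j=0}^{5} e^(−μ) μ^j/j! ≈ 0.5809.

0.5809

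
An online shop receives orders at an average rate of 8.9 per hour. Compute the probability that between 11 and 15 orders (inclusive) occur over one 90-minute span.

0.5090

Over the interval, μ = 8.9 × 1.5 = 13.35 (a 90-minute span = 1.5 hours).
P(11 ≤ N ≤ 15) = Σ_{j=11}^{15} e^(−13.35) · 13.35^j/j! ≈ 0.5090.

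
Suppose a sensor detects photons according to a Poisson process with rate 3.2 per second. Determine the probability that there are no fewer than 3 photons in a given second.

With mean μ = 3.2 per second,
P(N ≥ 3) = 1 − P(N ≤ 2) = 1 − Σ_{j=0}^{2} e^(−μ) μ^j/j! ≈ 0.6201.

0.6201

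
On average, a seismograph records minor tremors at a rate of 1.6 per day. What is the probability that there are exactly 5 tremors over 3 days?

0.1747

Over the interval, μ = 1.6 × 3 = 4.8 (3 days).
P(N = 5) = e^(−μ) μ^5/5! = e^(−4.8) · 4.8^5/120 ≈ 0.1747.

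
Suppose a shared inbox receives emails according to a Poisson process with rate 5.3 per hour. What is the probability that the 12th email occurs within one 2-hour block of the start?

Over the interval, μ = 5.3 × 2 = 10.6 (a 2-hour block = 2 hours).
The 12th arrival falls in the interval iff at least 12 events occur there: P(S_12 ≤ t) = P(N ≥ 12) = 1 − P(N ≤ 11) ≈ 0.3731.

0.3731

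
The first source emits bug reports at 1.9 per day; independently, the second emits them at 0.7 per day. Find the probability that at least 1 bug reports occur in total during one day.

0.9257

Independent Poisson processes superpose: combined rate λ = 1.9 + 0.7 = 2.6 per day.
So μ = 2.6.
P(N ≥ 1) = 1 − P(N ≤ 0) ≈ 0.9257.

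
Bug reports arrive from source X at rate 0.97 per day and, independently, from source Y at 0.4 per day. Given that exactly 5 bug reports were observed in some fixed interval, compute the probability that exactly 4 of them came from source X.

0.3669

Given the total, each event is independently from source X with probability p = λ_X/(λ_X+λ_Y) = 0.97/1.37 ≈ 0.7080.
So K ~ Binomial(5, 0.97/1.37): P(K = 4) = C(5,4) · (0.97/1.37)^4 · (0.4/1.37)^1 ≈ 0.3669.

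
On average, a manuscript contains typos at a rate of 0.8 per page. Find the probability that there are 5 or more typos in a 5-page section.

Over the interval, μ = 0.8 × 5 = 4 (a 5-page section = 5 pages).
P(N ≥ 5) = 1 − P(N ≤ 4) = 1 − Σ_{j=0}^{4} e^(−μ) μ^j/j! ≈ 0.3712.

0.3712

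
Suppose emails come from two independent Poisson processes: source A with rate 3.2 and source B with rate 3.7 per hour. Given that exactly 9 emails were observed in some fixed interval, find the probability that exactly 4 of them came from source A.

Given the total, each event is independently from source A with probability p = λ_A/(λ_A+λ_B) = 3.2/6.9 ≈ 0.4638.
So K ~ Binomial(9, 3.2/6.9): P(K = 4) = C(9,4) · (3.2/6.9)^4 · (3.7/6.9)^5 ≈ 0.2584.

0.2584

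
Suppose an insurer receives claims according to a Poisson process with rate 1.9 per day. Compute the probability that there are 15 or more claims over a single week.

0.3558

Over the interval, μ = 1.9 × 7 = 13.3 (a week = 7 days).
P(N ≥ 15) = 1 − P(N ≤ 14) = 1 − Σ_{j=0}^{14} e^(−μ) μ^j/j! ≈ 0.3558.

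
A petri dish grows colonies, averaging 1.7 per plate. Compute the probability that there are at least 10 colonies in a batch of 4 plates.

0.1498

Over the interval, μ = 1.7 × 4 = 6.8 (a batch of 4 plates = 4 plates).
P(N ≥ 10) = 1 − P(N ≤ 9) = 1 − Σ_{j=0}^{9} e^(−μ) μ^j/j! ≈ 0.1498.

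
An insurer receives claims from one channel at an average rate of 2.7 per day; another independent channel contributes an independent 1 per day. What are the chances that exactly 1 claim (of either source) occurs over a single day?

Independent Poisson processes superpose: combined rate λ = 2.7 + 1 = 3.7 per day.
So μ = 3.7.
P(N = 1) = e^(−3.7) · 3.7^1/1! ≈ 0.0915.

0.0915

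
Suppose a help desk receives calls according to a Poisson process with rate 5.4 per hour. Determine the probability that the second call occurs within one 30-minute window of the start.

0.7513

Over the interval, μ = 5.4 × 0.5 = 2.7 (a 30-minute window = 0.5 hours).
The second arrival falls in the interval iff at least 2 events occur there: P(S_2 ≤ t) = P(N ≥ 2) = 1 − P(N ≤ 1) ≈ 0.7513.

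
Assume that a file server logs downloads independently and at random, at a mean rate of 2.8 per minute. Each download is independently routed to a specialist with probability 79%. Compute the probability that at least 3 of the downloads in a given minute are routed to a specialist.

0.3805

Thinning: the downloads that are routed to a specialist themselves form a Poisson process with rate 0.79 × 2.8 = 2.212 per minute.
So μ = 2.212.
P(N ≥ 3) = 1 − P(N ≤ 2) ≈ 0.3805.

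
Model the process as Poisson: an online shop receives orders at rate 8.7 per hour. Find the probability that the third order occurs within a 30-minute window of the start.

Over the interval, μ = 8.7 × 0.5 = 4.35 (a 30-minute window = 0.5 hours).
The third arrival falls in the interval iff at least 3 events occur there: P(S_3 ≤ t) = P(N ≥ 3) = 1 − P(N ≤ 2) ≈ 0.8088.

0.8088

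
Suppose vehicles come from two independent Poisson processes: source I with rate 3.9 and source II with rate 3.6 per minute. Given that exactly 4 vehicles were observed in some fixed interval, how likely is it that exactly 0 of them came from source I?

Given the total, each event is independently from source I with probability p = λ_I/(λ_I+λ_II) = 3.9/7.5 = 0.5200.
So K ~ Binomial(4, 3.9/7.5): P(K = 0) = C(4,0) · (3.9/7.5)^0 · (3.6/7.5)^4 ≈ 0.0531.

0.0531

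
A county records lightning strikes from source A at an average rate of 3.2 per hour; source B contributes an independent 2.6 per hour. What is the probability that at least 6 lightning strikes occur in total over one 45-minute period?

0.2717

Independent Poisson processes superpose: combined rate λ = 3.2 + 2.6 = 5.8 per hour.
Over the interval, μ = 5.8 × 0.75 = 4.35 (a 45-minute period = 0.75 hours).
P(N ≥ 6) = 1 − P(N ≤ 5) ≈ 0.2717.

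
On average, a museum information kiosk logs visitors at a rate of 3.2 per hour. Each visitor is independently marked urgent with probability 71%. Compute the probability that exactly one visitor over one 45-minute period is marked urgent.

Thinning: the visitors that are marked urgent themselves form a Poisson process with rate 0.71 × 3.2 = 2.272 per hour.
Over the interval, μ = 2.272 × 0.75 = 1.704 (a 45-minute period = 0.75 hours).
P(N = 1) = e^(−1.704) · 1.704^1/1! ≈ 0.3101.

0.3101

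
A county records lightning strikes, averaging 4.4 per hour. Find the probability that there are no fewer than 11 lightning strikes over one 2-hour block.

Over the interval, μ = 4.4 × 2 = 8.8 (a 2-hour block = 2 hours).
P(N ≥ 11) = 1 − P(N ≤ 10) = 1 − Σ_{j=0}^{10} e^(−μ) μ^j/j! ≈ 0.2706.

0.2706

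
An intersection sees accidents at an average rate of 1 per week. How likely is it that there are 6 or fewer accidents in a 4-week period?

0.8893

Over the interval, μ = 1 × 4 = 4 (a 4-week period = 4 weeks).
P(N ≤ 6) = Σ_{j=0}^{6} e^(−μ) μ^j/j! ≈ 0.8893.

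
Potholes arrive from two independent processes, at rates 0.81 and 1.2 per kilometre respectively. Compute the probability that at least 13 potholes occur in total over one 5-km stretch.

0.2132

Independent Poisson processes superpose: combined rate λ = 0.81 + 1.2 = 2.01 per kilometre.
Over the interval, μ = 2.01 × 5 = 10.05 (a 5-km stretch = 5 kilometres).
P(N ≥ 13) = 1 − P(N ≤ 12) ≈ 0.2132.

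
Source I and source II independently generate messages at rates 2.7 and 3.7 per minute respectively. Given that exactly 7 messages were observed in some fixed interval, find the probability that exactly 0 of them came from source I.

Given the total, each event is independently from source I with probability p = λ_I/(λ_I+λ_II) = 2.7/6.4 ≈ 0.4219.
So K ~ Binomial(7, 2.7/6.4): P(K = 0) = C(7,0) · (2.7/6.4)^0 · (3.7/6.4)^7 ≈ 0.0216.

0.0216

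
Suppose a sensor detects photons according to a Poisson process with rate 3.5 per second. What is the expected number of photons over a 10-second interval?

35

E[N] = λt = 3.5 × 10 = 35 (a 10-second interval = 10 seconds).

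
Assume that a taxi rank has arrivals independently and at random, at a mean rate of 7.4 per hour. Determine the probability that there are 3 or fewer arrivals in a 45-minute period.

Over the interval, μ = 7.4 × 0.75 = 5.55 (a 45-minute period = 0.75 hours).
P(N ≤ 3) = Σ_{j=0}^{3} e^(−μ) μ^j/j! ≈ 0.1961.

0.1961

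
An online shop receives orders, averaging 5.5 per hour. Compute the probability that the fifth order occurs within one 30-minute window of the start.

0.1446

Over the interval, μ = 5.5 × 0.5 = 2.75 (a 30-minute window = 0.5 hours).
The fifth arrival falls in the interval iff at least 5 events occur there: P(S_5 ≤ t) = P(N ≥ 5) = 1 − P(N ≤ 4) ≈ 0.1446.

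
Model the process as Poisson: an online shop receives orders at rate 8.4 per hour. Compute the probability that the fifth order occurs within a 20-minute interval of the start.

0.1523

Over the interval, μ = 8.4 × 1/3 = 2.8 (a 20-minute interval = 1/3 hours).
The fifth arrival falls in the interval iff at least 5 events occur there: P(S_5 ≤ t) = P(N ≥ 5) = 1 − P(N ≤ 4) ≈ 0.1523.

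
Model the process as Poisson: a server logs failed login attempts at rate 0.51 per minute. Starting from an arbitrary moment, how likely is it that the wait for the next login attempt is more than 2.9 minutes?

0.2279

The wait for the next event is exponential with rate λ = 0.51 per minute.
P(T > 2.9) = e^(−λt) = e^(−0.51 × 2.9) = e^(−1.479) ≈ 0.2279.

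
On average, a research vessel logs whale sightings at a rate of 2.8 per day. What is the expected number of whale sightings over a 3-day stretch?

E[N] = λt = 2.8 × 3 = 8.4 (a 3-day stretch = 3 days).

8.4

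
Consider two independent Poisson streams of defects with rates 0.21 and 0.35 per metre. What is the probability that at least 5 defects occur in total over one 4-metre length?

0.0769

Independent Poisson processes superpose: combined rate λ = 0.21 + 0.35 = 0.56 per metre.
Over the interval, μ = 0.56 × 4 = 2.24 (a 4-metre length = 4 metres).
P(N ≥ 5) = 1 − P(N ≤ 4) ≈ 0.0769.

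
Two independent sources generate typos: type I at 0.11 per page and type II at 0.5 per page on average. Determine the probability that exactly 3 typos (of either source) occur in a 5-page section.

0.2239

Independent Poisson processes superpose: combined rate λ = 0.11 + 0.5 = 0.61 per page.
Over the interval, μ = 0.61 × 5 = 3.05 (a 5-page section = 5 pages).
P(N = 3) = e^(−3.05) · 3.05^3/3! ≈ 0.2239.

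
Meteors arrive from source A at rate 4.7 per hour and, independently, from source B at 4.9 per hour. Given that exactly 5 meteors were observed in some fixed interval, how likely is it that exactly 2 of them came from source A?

Given the total, each event is independently from source A with probability p = λ_A/(λ_A+λ_B) = 4.7/9.6 ≈ 0.4896.
So K ~ Binomial(5, 4.7/9.6): P(K = 2) = C(5,2) · (4.7/9.6)^2 · (4.9/9.6)^3 ≈ 0.3187.

0.3187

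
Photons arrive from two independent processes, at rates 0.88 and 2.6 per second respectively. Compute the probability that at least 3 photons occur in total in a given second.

Independent Poisson processes superpose: combined rate λ = 0.88 + 2.6 = 3.48 per second.
So μ = 3.48.
P(N ≥ 3) = 1 − P(N ≤ 2) ≈ 0.6754.

0.6754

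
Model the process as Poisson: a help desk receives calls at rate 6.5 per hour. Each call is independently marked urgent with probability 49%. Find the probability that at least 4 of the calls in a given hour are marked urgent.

Thinning: the calls that are marked urgent themselves form a Poisson process with rate 0.49 × 6.5 = 3.185 per hour.
So μ = 3.185.
P(N ≥ 4) = 1 − P(N ≤ 3) ≈ 0.3941.

0.3941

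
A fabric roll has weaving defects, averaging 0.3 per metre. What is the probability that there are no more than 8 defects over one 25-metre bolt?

0.6620

Over the interval, μ = 0.3 × 25 = 7.5 (a 25-metre bolt = 25 metres).
P(N ≤ 8) = Σ_{j=0}^{8} e^(−μ) μ^j/j! ≈ 0.6620.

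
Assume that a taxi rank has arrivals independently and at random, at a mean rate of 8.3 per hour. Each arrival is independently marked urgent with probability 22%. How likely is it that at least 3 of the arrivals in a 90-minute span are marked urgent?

Thinning: the arrivals that are marked urgent themselves form a Poisson process with rate 0.22 × 8.3 = 1.826 per hour.
Over the interval, μ = 1.826 × 1.5 = 2.739 (a 90-minute span = 1.5 hours).
P(N ≥ 3) = 1 − P(N ≤ 2) ≈ 0.5159.

0.5159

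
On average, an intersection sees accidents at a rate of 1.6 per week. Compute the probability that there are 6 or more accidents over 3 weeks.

Over the interval, μ = 1.6 × 3 = 4.8 (3 weeks).
P(N ≥ 6) = 1 − P(N ≤ 5) = 1 − Σ_{j=0}^{5} e^(−μ) μ^j/j! ≈ 0.3490.

0.3490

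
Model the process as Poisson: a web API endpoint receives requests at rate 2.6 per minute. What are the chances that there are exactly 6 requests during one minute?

0.0319

With mean μ = 2.6 per minute,
P(N = 6) = e^(−μ) μ^6/6! = e^(−2.6) · 2.6^6/720 ≈ 0.0319.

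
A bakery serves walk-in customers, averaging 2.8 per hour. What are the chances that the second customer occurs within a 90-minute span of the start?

0.9220

Over the interval, μ = 2.8 × 1.5 = 4.2 (a 90-minute span = 1.5 hours).
The second arrival falls in the interval iff at least 2 events occur there: P(S_2 ≤ t) = P(N ≥ 2) = 1 − P(N ≤ 1) ≈ 0.9220.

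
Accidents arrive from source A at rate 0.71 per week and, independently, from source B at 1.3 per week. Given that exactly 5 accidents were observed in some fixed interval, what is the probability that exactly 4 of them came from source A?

Given the total, each event is independently from source A with probability p = λ_A/(λ_A+λ_B) = 0.71/2.01 ≈ 0.3532.
So K ~ Binomial(5, 0.71/2.01): P(K = 4) = C(5,4) · (0.71/2.01)^4 · (1.3/2.01)^1 ≈ 0.0503.

0.0503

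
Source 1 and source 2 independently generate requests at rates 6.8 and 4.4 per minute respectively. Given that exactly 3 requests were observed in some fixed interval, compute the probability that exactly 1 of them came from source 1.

Given the total, each event is independently from source 1 with probability p = λ_1/(λ_1+λ_2) = 6.8/11.2 ≈ 0.6071.
So K ~ Binomial(3, 6.8/11.2): P(K = 1) = C(3,1) · (6.8/11.2)^1 · (4.4/11.2)^2 ≈ 0.2811.

0.2811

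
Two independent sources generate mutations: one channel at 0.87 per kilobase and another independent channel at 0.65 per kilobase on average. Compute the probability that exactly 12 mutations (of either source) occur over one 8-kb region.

Independent Poisson processes superpose: combined rate λ = 0.87 + 0.65 = 1.52 per kilobase.
Over the interval, μ = 1.52 × 8 = 12.16 (an 8-kb region = 8 kilobases).
P(N = 12) = e^(−12.16) · 12.16^12/12! ≈ 0.1142.

0.1142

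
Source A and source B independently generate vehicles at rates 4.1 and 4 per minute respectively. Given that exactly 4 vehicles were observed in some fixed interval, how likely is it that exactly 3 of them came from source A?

Given the total, each event is independently from source A with probability p = λ_A/(λ_A+λ_B) = 4.1/8.1 ≈ 0.5062.
So K ~ Binomial(4, 4.1/8.1): P(K = 3) = C(4,3) · (4.1/8.1)^3 · (4/8.1)^1 ≈ 0.2562.

0.2562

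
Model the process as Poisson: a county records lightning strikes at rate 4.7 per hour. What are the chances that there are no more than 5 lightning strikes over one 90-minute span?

0.2944

Over the interval, μ = 4.7 × 1.5 = 7.05 (a 90-minute span = 1.5 hours).
P(N ≤ 5) = Σ_{j=0}^{5} e^(−μ) μ^j/j! ≈ 0.2944.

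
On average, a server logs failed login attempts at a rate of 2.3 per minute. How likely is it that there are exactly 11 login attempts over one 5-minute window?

0.1181

Over the interval, μ = 2.3 × 5 = 11.5 (a 5-minute window = 5 minutes).
P(N = 11) = e^(−μ) μ^11/11! = e^(−11.5) · 11.5^11/39916800 ≈ 0.1181.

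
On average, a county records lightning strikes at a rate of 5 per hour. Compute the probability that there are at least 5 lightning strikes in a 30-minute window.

0.1088

Over the interval, μ = 5 × 0.5 = 2.5 (a 30-minute window = 0.5 hours).
P(N ≥ 5) = 1 − P(N ≤ 4) = 1 − Σ_{j=0}^{4} e^(−μ) μ^j/j! ≈ 0.1088.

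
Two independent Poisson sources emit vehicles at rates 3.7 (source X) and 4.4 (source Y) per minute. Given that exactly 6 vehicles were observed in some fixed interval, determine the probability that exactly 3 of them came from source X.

Given the total, each event is independently from source X with probability p = λ_X/(λ_X+λ_Y) = 3.7/8.1 ≈ 0.4568.
So K ~ Binomial(6, 3.7/8.1): P(K = 3) = C(6,3) · (3.7/8.1)^3 · (4.4/8.1)^3 ≈ 0.3056.

0.3056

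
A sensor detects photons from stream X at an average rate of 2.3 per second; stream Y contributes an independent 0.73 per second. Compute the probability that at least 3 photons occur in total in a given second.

Independent Poisson processes superpose: combined rate λ = 2.3 + 0.73 = 3.03 per second.
So μ = 3.03.
P(N ≥ 3) = 1 − P(N ≤ 2) ≈ 0.5835.

0.5835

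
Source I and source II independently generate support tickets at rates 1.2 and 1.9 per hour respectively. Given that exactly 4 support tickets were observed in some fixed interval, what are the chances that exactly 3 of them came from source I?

0.1422

Given the total, each event is independently from source I with probability p = λ_I/(λ_I+λ_II) = 1.2/3.1 ≈ 0.3871.
So K ~ Binomial(4, 1.2/3.1): P(K = 3) = C(4,3) · (1.2/3.1)^3 · (1.9/3.1)^1 ≈ 0.1422.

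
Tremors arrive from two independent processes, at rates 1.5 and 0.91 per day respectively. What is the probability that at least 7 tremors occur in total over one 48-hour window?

Independent Poisson processes superpose: combined rate λ = 1.5 + 0.91 = 2.41 per day.
Over the interval, μ = 2.41 × 2 = 4.82 (a 48-hour window = 2 days).
P(N ≥ 7) = 1 − P(N ≤ 6) ≈ 0.2120.

0.2120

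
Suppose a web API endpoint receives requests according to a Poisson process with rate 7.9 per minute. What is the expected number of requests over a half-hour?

E[N] = λt = 7.9 × 30 = 237 (a half-hour = 30 minutes).

237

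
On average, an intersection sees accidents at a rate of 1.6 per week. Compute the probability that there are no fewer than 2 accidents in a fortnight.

0.8288

Over the interval, μ = 1.6 × 2 = 3.2 (a fortnight = 2 weeks).
P(N ≥ 2) = 1 − P(N ≤ 1) = 1 − Σ_{j=0}^{1} e^(−μ) μ^j/j! ≈ 0.8288.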